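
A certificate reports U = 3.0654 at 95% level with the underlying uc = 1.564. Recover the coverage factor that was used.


k = U / uc
k = 3.0654 / 1.564
k = 1.96

1.96


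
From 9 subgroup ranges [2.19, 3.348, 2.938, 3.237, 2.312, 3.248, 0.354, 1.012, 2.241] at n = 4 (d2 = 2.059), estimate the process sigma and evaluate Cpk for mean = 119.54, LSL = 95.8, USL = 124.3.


R_bar = (2.19 + 3.348 + 2.938 + 3.237 + 2.312 + 3.248 + 0.354 + 1.012 + 2.241) / 9 = 2.32
sigma = R_bar / d2 = 2.32 / 2.059 = 1.1267606
Cp = (USL - LSL)/(6*sigma) = (124.3 - 95.8)/(6*1.1267606) = 4.2156
Cpu = (124.3 - 119.54)/(3*1.1267606) = 1.4082
Cpl = (119.54 - 95.8)/(3*1.1267606) = 7.0231
Cpk = min(Cpu, Cpl) = 1.4082

1.4082


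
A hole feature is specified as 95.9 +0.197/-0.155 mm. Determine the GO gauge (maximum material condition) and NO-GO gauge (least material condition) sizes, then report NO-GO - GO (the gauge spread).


GO = nominal - lower_tol (smallest hole = maximum material condition)
GO = 95.9 - 0.155 = 95.745
NO-GO = nominal + upper_tol (largest hole = least material condition)
NO-GO = 95.9 + 0.197 = 96.097
spread = NO-GO - GO = 96.097 - 95.745 = 0.3520

0.3520


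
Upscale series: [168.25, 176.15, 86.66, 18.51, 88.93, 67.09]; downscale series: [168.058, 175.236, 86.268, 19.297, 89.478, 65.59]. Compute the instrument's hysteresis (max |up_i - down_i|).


|168.25 - 168.058| = 0.1920
|176.15 - 175.236| = 0.9140
|86.66 - 86.268| = 0.3920
|18.51 - 19.297| = 0.7870
|88.93 - 89.478| = 0.5480
|67.09 - 65.59| = 1.5000
hysteresis = max(diffs) = 1.5000

1.5000


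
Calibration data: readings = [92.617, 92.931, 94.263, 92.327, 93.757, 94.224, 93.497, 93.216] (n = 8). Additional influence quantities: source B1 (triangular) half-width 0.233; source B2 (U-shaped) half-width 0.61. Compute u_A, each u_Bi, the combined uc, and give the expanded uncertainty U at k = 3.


mean = (92.617 + 92.931 + 94.263 + 92.327 + 93.757 + 94.224 + 93.497 + 93.216) / 8 = 93.354
s = sqrt(sum((x - mean)^2)/(n-1)) = 0.71333322
u_A = s / sqrt(n) = 0.71333322 / sqrt(8) = 0.25220138
u_B1 = 0.233 / sqrt(6) = 0.095121852
u_B2 = 0.61 / sqrt(2) = 0.43133514
uc = sqrt(0.25220138^2 + 0.095121852^2 + 0.43133514^2) = 0.50862924
U = k * uc = 3 * 0.50862924
U = 1.5259

1.5259


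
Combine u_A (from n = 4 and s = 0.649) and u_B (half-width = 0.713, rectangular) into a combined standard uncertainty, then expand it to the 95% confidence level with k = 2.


u_A = s / sqrt(n) = 0.649 / sqrt(4) = 0.3245
u_B = half_width / sqrt(3) = 0.713 / sqrt(3) = 0.41165074
uc = sqrt(u_A^2 + u_B^2) = sqrt(0.3245^2 + 0.41165074^2) = 0.52417228
U = k * uc = 2 * 0.52417228
U = 1.0483

1.0483


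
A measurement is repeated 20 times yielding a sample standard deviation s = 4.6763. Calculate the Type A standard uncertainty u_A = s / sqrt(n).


u_A = s / sqrt(n)
u_A = 4.6763 / sqrt(20)
u_A = 4.6763 / 4.472136
u_A = 1.0457

1.0457


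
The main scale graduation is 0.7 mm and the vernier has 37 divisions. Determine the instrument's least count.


LC = MSD / n_div
= 0.7 / 37
= 0.0189

0.0189


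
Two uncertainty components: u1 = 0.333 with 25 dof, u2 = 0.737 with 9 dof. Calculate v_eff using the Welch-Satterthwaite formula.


uc = sqrt(u1^2 + u2^2) = sqrt(0.333^2 + 0.737^2) = 0.80873852
v_eff = uc^4 / (u1^4/v1 + u2^4/v2)
= 0.80873852^4 / (0.333^4/25 + 0.737^4/9)
= 0.42779186 / 0.033273251
v_eff = 12.8569

12.8569


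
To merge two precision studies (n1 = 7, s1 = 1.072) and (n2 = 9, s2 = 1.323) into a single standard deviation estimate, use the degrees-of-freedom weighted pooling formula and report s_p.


s_p = sqrt(((n1-1)*s1^2 + (n2-1)*s2^2) / (n1+n2-2))
numerator = (7-1)*1.072^2 + (9-1)*1.323^2 = 6.895104 + 14.002632 = 20.897736
denominator = 7 + 9 - 2 = 14
s_p^2 = 20.897736 / 14 = 1.4926954
s_p = sqrt(1.4926954) = 1.2218

1.2218


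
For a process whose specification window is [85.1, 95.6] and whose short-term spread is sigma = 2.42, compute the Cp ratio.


Cp = (USL - LSL) / (6 * sigma)
= (95.6 - 85.1) / (6 * 2.42)
= 10.5000 / 14.5200
= 0.7231

0.7231


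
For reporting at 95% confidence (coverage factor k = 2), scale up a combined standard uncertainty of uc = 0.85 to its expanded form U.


U = k * uc
U = 2 * 0.85
U = 1.7000

1.7000


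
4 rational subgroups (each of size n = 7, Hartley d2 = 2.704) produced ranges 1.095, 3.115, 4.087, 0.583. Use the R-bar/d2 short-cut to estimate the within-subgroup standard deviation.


R_bar = (1.095 + 3.115 + 4.087 + 0.583) / 4
R_bar = 8.88 / 4 = 2.22
sigma_hat = R_bar / d2 = 2.22 / 2.704 = 0.8210

0.8210


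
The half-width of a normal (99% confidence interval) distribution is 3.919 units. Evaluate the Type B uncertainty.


u_B = half_width / 2.576
u_B = 3.919 / 2.576
u_B = 1.5214

1.5214


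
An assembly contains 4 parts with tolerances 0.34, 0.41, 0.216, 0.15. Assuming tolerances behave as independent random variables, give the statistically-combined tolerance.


RSS = sqrt(0.34^2 + 0.41^2 + 0.216^2 + 0.15^2)
= sqrt(0.352856)
= 0.5940

0.5940


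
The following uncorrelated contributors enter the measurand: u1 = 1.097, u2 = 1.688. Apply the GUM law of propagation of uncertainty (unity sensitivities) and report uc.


uc = sqrt(1.097^2 + 1.688^2)
uc = sqrt(4.052753)
uc = 2.0131

2.0131


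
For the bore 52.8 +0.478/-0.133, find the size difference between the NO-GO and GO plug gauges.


GO = nominal - lower_tol (smallest hole = maximum material condition)
GO = 52.8 - 0.133 = 52.667
NO-GO = nominal + upper_tol (largest hole = least material condition)
NO-GO = 52.8 + 0.478 = 53.278
spread = NO-GO - GO = 53.278 - 52.667 = 0.6110

0.6110


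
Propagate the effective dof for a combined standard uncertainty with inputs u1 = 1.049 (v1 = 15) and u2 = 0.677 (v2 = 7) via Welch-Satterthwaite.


uc = sqrt(u1^2 + u2^2) = sqrt(1.049^2 + 0.677^2) = 1.2484911
v_eff = uc^4 / (u1^4/v1 + u2^4/v2)
= 1.2484911^4 / (1.049^4/15 + 0.677^4/7)
= 2.4296393 / 0.11073484
v_eff = 21.9411

21.9411


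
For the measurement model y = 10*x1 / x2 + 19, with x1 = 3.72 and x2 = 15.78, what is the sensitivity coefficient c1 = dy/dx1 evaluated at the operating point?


y = 10*x1 / x2 + 19
dy/dx1 = 10/x2
Evaluate at x2 = 15.78: c1 = 10 / 15.78
c1 = 0.6337

0.6337


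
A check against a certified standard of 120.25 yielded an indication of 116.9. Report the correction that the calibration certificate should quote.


Correction = standard - reading
= 120.25 - 116.9
= 3.3500

3.3500


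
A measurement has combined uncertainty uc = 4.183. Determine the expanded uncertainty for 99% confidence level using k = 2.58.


U = k * uc
U = 2.58 * 4.183
U = 10.7921

10.7921


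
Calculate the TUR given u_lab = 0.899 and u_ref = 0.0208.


TUR = u_lab / u_ref
= 0.899 / 0.0208
= 43.2212

43.2212


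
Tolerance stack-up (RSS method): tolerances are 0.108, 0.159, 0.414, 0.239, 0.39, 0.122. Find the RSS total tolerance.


RSS = sqrt(0.108^2 + 0.159^2 + 0.414^2 + 0.239^2 + 0.39^2 + 0.122^2)
= sqrt(0.432446)
= 0.6576

0.6576


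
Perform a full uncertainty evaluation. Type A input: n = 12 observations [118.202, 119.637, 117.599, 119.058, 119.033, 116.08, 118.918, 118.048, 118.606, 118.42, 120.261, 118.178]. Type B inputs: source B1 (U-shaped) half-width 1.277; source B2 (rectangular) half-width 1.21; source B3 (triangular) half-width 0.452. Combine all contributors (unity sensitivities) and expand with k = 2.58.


mean = (118.202 + 119.637 + 117.599 + 119.058 + 119.033 + 116.08 + 118.918 + 118.048 + 118.606 + 118.42 + 120.261 + 118.178) / 12 = 118.5033333
s = sqrt(sum((x - mean)^2)/(n-1)) = 1.0551416
u_A = s / sqrt(n) = 1.0551416 / sqrt(12) = 0.30459314
u_B1 = 1.277 / sqrt(2) = 0.90297536
u_B2 = 1.21 / sqrt(3) = 0.69859383
u_B3 = 0.452 / sqrt(6) = 0.18452823
uc = sqrt(0.30459314^2 + 0.90297536^2 + 0.69859383^2 + 0.18452823^2) = 1.1959204
U = k * uc = 2.58 * 1.1959204
U = 3.0855

3.0855


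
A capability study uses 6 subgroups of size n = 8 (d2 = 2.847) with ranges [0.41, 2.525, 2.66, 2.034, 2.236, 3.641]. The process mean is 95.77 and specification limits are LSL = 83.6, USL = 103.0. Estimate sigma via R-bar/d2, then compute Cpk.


R_bar = (0.41 + 2.525 + 2.66 + 2.034 + 2.236 + 3.641) / 6 = 2.251
sigma = R_bar / d2 = 2.251 / 2.847 = 0.79065683
Cp = (USL - LSL)/(6*sigma) = (103.0 - 83.6)/(6*0.79065683) = 4.0894
Cpu = (103.0 - 95.77)/(3*0.79065683) = 3.0481
Cpl = (95.77 - 83.6)/(3*0.79065683) = 5.1308
Cpk = min(Cpu, Cpl) = 3.0481

3.0481


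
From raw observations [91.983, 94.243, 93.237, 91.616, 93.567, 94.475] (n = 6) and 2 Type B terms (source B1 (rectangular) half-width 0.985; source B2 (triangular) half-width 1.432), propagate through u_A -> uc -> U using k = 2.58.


mean = (91.983 + 94.243 + 93.237 + 91.616 + 93.567 + 94.475) / 6 = 93.18683333
s = sqrt(sum((x - mean)^2)/(n-1)) = 1.1694988
u_A = s / sqrt(n) = 1.1694988 / sqrt(6) = 0.47744589
u_B1 = 0.985 / sqrt(3) = 0.56869002
u_B2 = 1.432 / sqrt(6) = 0.58461155
uc = sqrt(0.47744589^2 + 0.56869002^2 + 0.58461155^2) = 0.94505745
U = k * uc = 2.58 * 0.94505745
U = 2.4382

2.4382


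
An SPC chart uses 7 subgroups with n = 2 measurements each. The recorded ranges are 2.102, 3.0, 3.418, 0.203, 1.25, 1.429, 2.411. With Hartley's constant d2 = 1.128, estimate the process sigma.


R_bar = (2.102 + 3.0 + 3.418 + 0.203 + 1.25 + 1.429 + 2.411) / 7
R_bar = 13.813 / 7 = 1.9732857
sigma_hat = R_bar / d2 = 1.9732857 / 1.128 = 1.7494

1.7494


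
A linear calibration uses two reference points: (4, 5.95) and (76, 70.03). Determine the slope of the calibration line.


slope = (y2 - y1) / (x2 - x1)
= (70.03 - 5.95) / (76 - 4)
= 64.0800 / 72
= 0.8900

0.8900


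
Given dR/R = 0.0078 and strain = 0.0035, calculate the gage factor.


GF = (dR/R) / epsilon
= 0.0078 / 0.0035
= 2.2286

2.2286


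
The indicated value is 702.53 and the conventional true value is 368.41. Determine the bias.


Systematic error = measured - true
= 702.53 - 368.41
= 334.1200

334.1200


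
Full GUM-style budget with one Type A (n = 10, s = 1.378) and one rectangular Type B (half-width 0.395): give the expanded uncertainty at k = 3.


u_A = s / sqrt(n) = 1.378 / sqrt(10) = 0.43576186
u_B = half_width / sqrt(3) = 0.395 / sqrt(3) = 0.22805336
uc = sqrt(u_A^2 + u_B^2) = sqrt(0.43576186^2 + 0.22805336^2) = 0.49182998
U = k * uc = 3 * 0.49182998
U = 1.4755

1.4755


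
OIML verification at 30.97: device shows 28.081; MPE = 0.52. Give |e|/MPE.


e = indication - reference = 28.081 - 30.97 = -2.8890
|e| = 2.8890
ratio = |e| / MPE = 2.8890 / 0.52
ratio = 5.5558

5.5558


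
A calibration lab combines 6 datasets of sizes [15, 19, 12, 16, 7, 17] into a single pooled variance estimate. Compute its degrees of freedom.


nu = sum_i (n_i - 1)
nu = ((15 - 1) + (19 - 1) + (12 - 1) + (16 - 1) + (7 - 1) + (17 - 1))
nu = 14 + 18 + 11 + 15 + 6 + 16
nu = 80

80


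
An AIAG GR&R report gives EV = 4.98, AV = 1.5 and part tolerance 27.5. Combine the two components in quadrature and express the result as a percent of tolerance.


GRR = sqrt(EV^2 + AV^2) = sqrt(4.98^2 + 1.5^2) = 5.2009999
%GRR = GRR / tol * 100 = 5.2009999 / 27.5 * 100
%GRR = 18.9127

18.9127


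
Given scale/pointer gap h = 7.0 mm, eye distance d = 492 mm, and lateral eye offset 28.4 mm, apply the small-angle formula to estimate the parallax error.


error = h * offset / d
= 7.0 * 28.4 / 492
= 0.4041

0.4041


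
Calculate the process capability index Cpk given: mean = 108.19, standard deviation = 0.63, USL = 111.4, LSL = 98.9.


Cpu = (USL - mean) / (3*sigma) = (111.4 - 108.19) / (3*0.63) = 1.6984
Cpl = (mean - LSL) / (3*sigma) = (108.19 - 98.9) / (3*0.63) = 4.9153
Cpk = min(Cpu, Cpl) = 1.6984

1.6984


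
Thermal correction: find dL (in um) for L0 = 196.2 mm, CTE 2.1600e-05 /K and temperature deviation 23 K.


dL = L * alpha * dT
= 196.2 * 2.1600e-05 * 23
= 0.0974722 mm
dL_um = 0.0974722 * 1000 = 97.4722 um

97.4722


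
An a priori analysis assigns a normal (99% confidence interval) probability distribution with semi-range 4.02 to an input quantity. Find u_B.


u_B = half_width / 2.576
u_B = 4.02 / 2.576
u_B = 1.5606

1.5606


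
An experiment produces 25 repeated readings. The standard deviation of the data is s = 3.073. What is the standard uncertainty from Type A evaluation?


u_A = s / sqrt(n)
u_A = 3.073 / sqrt(25)
u_A = 3.073 / 5
u_A = 0.6146

0.6146


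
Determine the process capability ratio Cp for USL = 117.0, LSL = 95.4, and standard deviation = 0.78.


Cp = (USL - LSL) / (6 * sigma)
= (117.0 - 95.4) / (6 * 0.78)
= 21.6000 / 4.6800
= 4.6154

4.6154


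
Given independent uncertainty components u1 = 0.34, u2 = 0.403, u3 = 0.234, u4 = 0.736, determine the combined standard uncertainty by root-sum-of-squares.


uc = sqrt(0.34^2 + 0.403^2 + 0.234^2 + 0.736^2)
uc = sqrt(0.874461)
uc = 0.9351

0.9351


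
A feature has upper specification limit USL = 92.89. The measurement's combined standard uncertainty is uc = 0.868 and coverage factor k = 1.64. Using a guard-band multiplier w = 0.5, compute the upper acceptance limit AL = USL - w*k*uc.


U = k * uc = 1.64 * 0.868 = 1.42352
guard band g = w * U = 0.5 * 1.42352 = 0.71176
AL = USL - g = 92.89 - 0.71176
AL = 92.1782

92.1782


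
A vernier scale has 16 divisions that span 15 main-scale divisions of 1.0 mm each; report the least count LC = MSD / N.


LC = MSD / n_div
= 1.0 / 16
= 0.0625

0.0625


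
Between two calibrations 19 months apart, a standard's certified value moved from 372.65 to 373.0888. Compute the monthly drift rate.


rate = (v2 - v1) / months
= (373.0888 - 372.65) / 19
= 0.4388 / 19
= 0.0231

0.0231


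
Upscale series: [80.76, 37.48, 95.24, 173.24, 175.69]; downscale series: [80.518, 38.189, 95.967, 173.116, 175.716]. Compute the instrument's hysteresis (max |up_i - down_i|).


|80.76 - 80.518| = 0.2420
|37.48 - 38.189| = 0.7090
|95.24 - 95.967| = 0.7270
|173.24 - 173.116| = 0.1240
|175.69 - 175.716| = 0.0260
hysteresis = max(diffs) = 0.7270

0.7270


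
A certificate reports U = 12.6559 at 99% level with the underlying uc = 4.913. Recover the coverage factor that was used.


k = U / uc
k = 12.6559 / 4.913
k = 2.576

2.576


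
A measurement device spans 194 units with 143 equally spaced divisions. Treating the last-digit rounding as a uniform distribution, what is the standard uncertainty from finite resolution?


resolution = range / divisions
resolution = 194 / 143 = 1.3566434
u_res = resolution / (2*sqrt(3))
u_res = 1.3566434 / 3.4641016
u_res = 0.3916

0.3916


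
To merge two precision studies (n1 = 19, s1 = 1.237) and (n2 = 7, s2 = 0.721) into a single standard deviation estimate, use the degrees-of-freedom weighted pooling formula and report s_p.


s_p = sqrt(((n1-1)*s1^2 + (n2-1)*s2^2) / (n1+n2-2))
numerator = (19-1)*1.237^2 + (7-1)*0.721^2 = 27.543042 + 3.119046 = 30.662088
denominator = 19 + 7 - 2 = 24
s_p^2 = 30.662088 / 24 = 1.277587
s_p = sqrt(1.277587) = 1.1303

1.1303


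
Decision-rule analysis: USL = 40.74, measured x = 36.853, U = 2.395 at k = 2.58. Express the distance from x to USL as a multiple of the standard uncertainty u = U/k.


u = U / k = 2.395 / 2.58 = 0.92829457
margin = |USL - x| = |40.74 - 36.853| = 3.887
z = margin / u = 3.887 / 0.92829457
z = 4.1872

4.1872


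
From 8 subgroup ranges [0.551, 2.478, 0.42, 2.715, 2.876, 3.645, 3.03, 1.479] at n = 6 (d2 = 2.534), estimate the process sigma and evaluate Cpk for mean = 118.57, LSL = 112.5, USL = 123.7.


R_bar = (0.551 + 2.478 + 0.42 + 2.715 + 2.876 + 3.645 + 3.03 + 1.479) / 8 = 2.14925
sigma = R_bar / d2 = 2.14925 / 2.534 = 0.84816496
Cp = (USL - LSL)/(6*sigma) = (123.7 - 112.5)/(6*0.84816496) = 2.2008
Cpu = (123.7 - 118.57)/(3*0.84816496) = 2.0161
Cpl = (118.57 - 112.5)/(3*0.84816496) = 2.3855
Cpk = min(Cpu, Cpl) = 2.0161

2.0161


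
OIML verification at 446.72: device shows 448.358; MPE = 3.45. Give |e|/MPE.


e = indication - reference = 448.358 - 446.72 = 1.6380
|e| = 1.6380
ratio = |e| / MPE = 1.6380 / 3.45
ratio = 0.4748

0.4748


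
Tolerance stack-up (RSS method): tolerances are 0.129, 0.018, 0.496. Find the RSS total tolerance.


RSS = sqrt(0.129^2 + 0.018^2 + 0.496^2)
= sqrt(0.262981)
= 0.5128

0.5128


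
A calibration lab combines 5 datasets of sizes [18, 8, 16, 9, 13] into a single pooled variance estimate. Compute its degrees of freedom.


nu = sum_i (n_i - 1)
nu = ((18 - 1) + (8 - 1) + (16 - 1) + (9 - 1) + (13 - 1))
nu = 17 + 7 + 15 + 8 + 12
nu = 59

59


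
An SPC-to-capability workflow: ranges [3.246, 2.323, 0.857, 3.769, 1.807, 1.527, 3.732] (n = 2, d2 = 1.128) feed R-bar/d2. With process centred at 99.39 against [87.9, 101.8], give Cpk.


R_bar = (3.246 + 2.323 + 0.857 + 3.769 + 1.807 + 1.527 + 3.732) / 7 = 2.4658571
sigma = R_bar / d2 = 2.4658571 / 1.128 = 2.1860435
Cp = (USL - LSL)/(6*sigma) = (101.8 - 87.9)/(6*2.1860435) = 1.0598
Cpu = (101.8 - 99.39)/(3*2.1860435) = 0.3675
Cpl = (99.39 - 87.9)/(3*2.1860435) = 1.7520
Cpk = min(Cpu, Cpl) = 0.3675

0.3675


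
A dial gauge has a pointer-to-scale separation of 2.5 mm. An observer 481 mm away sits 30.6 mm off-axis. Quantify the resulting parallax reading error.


error = h * offset / d
= 2.5 * 30.6 / 481
= 0.1590

0.1590


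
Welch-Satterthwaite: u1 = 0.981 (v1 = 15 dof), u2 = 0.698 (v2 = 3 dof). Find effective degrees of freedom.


uc = sqrt(u1^2 + u2^2) = sqrt(0.981^2 + 0.698^2) = 1.2039788
v_eff = uc^4 / (u1^4/v1 + u2^4/v2)
= 1.2039788^4 / (0.981^4/15 + 0.698^4/3)
= 2.1012385 / 0.14086516
v_eff = 14.9167

14.9167


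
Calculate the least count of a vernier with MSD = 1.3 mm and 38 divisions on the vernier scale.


LC = MSD / n_div
= 1.3 / 38
= 0.0342

0.0342


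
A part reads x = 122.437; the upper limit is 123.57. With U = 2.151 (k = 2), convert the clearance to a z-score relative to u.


u = U / k = 2.151 / 2 = 1.0755
margin = |USL - x| = |123.57 - 122.437| = 1.133
z = margin / u = 1.133 / 1.0755
z = 1.0535

1.0535


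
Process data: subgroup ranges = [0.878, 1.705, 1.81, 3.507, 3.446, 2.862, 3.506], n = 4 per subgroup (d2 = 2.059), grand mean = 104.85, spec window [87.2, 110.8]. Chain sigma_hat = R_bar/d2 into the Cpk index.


R_bar = (0.878 + 1.705 + 1.81 + 3.507 + 3.446 + 2.862 + 3.506) / 7 = 2.5305714
sigma = R_bar / d2 = 2.5305714 / 2.059 = 1.2290293
Cp = (USL - LSL)/(6*sigma) = (110.8 - 87.2)/(6*1.2290293) = 3.2004
Cpu = (110.8 - 104.85)/(3*1.2290293) = 1.6137
Cpl = (104.85 - 87.2)/(3*1.2290293) = 4.7870
Cpk = min(Cpu, Cpl) = 1.6137

1.6137


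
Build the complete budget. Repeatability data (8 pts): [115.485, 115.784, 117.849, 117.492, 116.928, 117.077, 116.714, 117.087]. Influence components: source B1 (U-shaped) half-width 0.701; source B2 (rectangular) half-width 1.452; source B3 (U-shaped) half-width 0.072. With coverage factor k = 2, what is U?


mean = (115.485 + 115.784 + 117.849 + 117.492 + 116.928 + 117.077 + 116.714 + 117.087) / 8 = 116.802
s = sqrt(sum((x - mean)^2)/(n-1)) = 0.80388272
u_A = s / sqrt(n) = 0.80388272 / sqrt(8) = 0.28421546
u_B1 = 0.701 / sqrt(2) = 0.49568185
u_B2 = 1.452 / sqrt(3) = 0.83831259
u_B3 = 0.072 / sqrt(2) = 0.050911688
uc = sqrt(0.28421546^2 + 0.49568185^2 + 0.83831259^2 + 0.050911688^2) = 1.0157947
U = k * uc = 2 * 1.0157947
U = 2.0316

2.0316


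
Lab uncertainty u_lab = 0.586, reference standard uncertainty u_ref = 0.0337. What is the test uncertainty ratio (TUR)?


TUR = u_lab / u_ref
= 0.586 / 0.0337
= 17.3887

17.3887


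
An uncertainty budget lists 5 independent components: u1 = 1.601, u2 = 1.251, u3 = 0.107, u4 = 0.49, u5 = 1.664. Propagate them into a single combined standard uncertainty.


uc = sqrt(1.601^2 + 1.251^2 + 0.107^2 + 0.49^2 + 1.664^2)
uc = sqrt(7.148647)
uc = 2.6737

2.6737


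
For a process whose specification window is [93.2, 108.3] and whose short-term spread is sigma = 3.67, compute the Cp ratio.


Cp = (USL - LSL) / (6 * sigma)
= (108.3 - 93.2) / (6 * 3.67)
= 15.1000 / 22.0200
= 0.6857

0.6857


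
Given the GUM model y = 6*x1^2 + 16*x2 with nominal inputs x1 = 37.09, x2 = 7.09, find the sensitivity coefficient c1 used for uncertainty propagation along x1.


y = 6*x1^2 + 16*x2
dy/dx1 = 2*6*x1
Evaluate at x1 = 37.09: c1 = 12 * 37.09
c1 = 445.0800

445.0800


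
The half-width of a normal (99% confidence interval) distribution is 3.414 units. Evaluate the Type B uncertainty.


u_B = half_width / 2.576
u_B = 3.414 / 2.576
u_B = 1.3253

1.3253


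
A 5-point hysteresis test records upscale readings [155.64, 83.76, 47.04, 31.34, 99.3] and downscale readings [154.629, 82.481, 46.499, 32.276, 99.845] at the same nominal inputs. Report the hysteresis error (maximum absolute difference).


|155.64 - 154.629| = 1.0110
|83.76 - 82.481| = 1.2790
|47.04 - 46.499| = 0.5410
|31.34 - 32.276| = 0.9360
|99.3 - 99.845| = 0.5450
hysteresis = max(diffs) = 1.2790

1.2790


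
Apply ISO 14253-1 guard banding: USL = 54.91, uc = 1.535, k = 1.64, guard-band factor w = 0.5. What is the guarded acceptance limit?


U = k * uc = 1.64 * 1.535 = 2.5174
guard band g = w * U = 0.5 * 2.5174 = 1.2587
AL = USL - g = 54.91 - 1.2587
AL = 53.6513

53.6513


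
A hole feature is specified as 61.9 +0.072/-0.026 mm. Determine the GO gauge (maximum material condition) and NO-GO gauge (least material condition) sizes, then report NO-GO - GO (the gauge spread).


GO = nominal - lower_tol (smallest hole = maximum material condition)
GO = 61.9 - 0.026 = 61.874
NO-GO = nominal + upper_tol (largest hole = least material condition)
NO-GO = 61.9 + 0.072 = 61.972
spread = NO-GO - GO = 61.972 - 61.874 = 0.0980

0.0980


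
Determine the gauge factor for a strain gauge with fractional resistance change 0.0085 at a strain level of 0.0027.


GF = (dR/R) / epsilon
= 0.0085 / 0.0027
= 3.1481

3.1481


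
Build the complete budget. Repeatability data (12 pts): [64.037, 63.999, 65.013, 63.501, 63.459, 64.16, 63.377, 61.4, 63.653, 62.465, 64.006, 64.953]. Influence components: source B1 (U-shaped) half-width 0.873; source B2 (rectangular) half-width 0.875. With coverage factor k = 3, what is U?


mean = (64.037 + 63.999 + 65.013 + 63.501 + 63.459 + 64.16 + 63.377 + 61.4 + 63.653 + 62.465 + 64.006 + 64.953) / 12 = 63.66858333
s = sqrt(sum((x - mean)^2)/(n-1)) = 0.99131616
u_A = s / sqrt(n) = 0.99131616 / sqrt(12) = 0.28616833
u_B1 = 0.873 / sqrt(2) = 0.61730422
u_B2 = 0.875 / sqrt(3) = 0.50518149
uc = sqrt(0.28616833^2 + 0.61730422^2 + 0.50518149^2) = 0.84744625
U = k * uc = 3 * 0.84744625
U = 2.5423

2.5423


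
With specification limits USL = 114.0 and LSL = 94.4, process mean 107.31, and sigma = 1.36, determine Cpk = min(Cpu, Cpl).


Cpu = (USL - mean) / (3*sigma) = (114.0 - 107.31) / (3*1.36) = 1.6397
Cpl = (mean - LSL) / (3*sigma) = (107.31 - 94.4) / (3*1.36) = 3.1642
Cpk = min(Cpu, Cpl) = 1.6397

1.6397


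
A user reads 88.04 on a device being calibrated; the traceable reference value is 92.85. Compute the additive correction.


Correction = standard - reading
= 92.85 - 88.04
= 4.8100

4.8100


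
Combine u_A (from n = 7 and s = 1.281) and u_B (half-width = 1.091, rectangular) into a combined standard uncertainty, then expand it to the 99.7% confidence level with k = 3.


u_A = s / sqrt(n) = 1.281 / sqrt(7) = 0.48417249
u_B = half_width / sqrt(3) = 1.091 / sqrt(3) = 0.62988914
uc = sqrt(u_A^2 + u_B^2) = sqrt(0.48417249^2 + 0.62988914^2) = 0.79447047
U = k * uc = 3 * 0.79447047
U = 2.3834

2.3834


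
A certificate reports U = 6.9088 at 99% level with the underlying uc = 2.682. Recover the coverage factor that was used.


k = U / uc
k = 6.9088 / 2.682
k = 2.576

2.576


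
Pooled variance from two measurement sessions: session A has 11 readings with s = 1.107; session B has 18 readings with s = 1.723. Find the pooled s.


s_p = sqrt(((n1-1)*s1^2 + (n2-1)*s2^2) / (n1+n2-2))
numerator = (11-1)*1.107^2 + (18-1)*1.723^2 = 12.25449 + 50.468393 = 62.722883
denominator = 11 + 18 - 2 = 27
s_p^2 = 62.722883 / 27 = 2.3230697
s_p = sqrt(2.3230697) = 1.5242

1.5242


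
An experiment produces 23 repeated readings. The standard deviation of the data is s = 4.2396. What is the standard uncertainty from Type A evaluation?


u_A = s / sqrt(n)
u_A = 4.2396 / sqrt(23)
u_A = 4.2396 / 4.7958315
u_A = 0.8840

0.8840


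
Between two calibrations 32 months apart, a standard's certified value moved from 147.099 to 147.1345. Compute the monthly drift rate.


rate = (v2 - v1) / months
= (147.1345 - 147.099) / 32
= 0.0355 / 32
= 0.0011

0.0011


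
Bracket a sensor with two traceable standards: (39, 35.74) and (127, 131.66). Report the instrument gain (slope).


slope = (y2 - y1) / (x2 - x1)
= (131.66 - 35.74) / (127 - 39)
= 95.9200 / 88
= 1.0900

1.0900


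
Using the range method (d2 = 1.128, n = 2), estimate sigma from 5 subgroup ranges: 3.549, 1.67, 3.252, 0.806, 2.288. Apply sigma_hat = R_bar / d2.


R_bar = (3.549 + 1.67 + 3.252 + 0.806 + 2.288) / 5
R_bar = 11.565 / 5 = 2.313
sigma_hat = R_bar / d2 = 2.313 / 1.128 = 2.0505

2.0505


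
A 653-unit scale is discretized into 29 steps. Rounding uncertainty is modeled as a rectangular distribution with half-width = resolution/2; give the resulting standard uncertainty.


resolution = range / divisions
resolution = 653 / 29 = 22.517241
u_res = resolution / (2*sqrt(3))
u_res = 22.517241 / 3.4641016
u_res = 6.5002

6.5002


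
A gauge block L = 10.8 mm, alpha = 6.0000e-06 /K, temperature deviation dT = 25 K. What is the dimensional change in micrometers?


dL = L * alpha * dT
= 10.8 * 6.0000e-06 * 25
= 0.0016200 mm
dL_um = 0.0016200 * 1000 = 1.6200 um

1.6200


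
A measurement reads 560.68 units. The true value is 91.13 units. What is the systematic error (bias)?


Systematic error = measured - true
= 560.68 - 91.13
= 469.5500

469.5500


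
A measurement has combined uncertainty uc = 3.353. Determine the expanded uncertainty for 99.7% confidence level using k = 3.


U = k * uc
U = 3 * 3.353
U = 10.0590

10.0590


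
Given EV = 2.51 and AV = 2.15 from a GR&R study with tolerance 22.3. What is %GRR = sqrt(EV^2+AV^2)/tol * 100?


GRR = sqrt(EV^2 + AV^2) = sqrt(2.51^2 + 2.15^2) = 3.3049357
%GRR = GRR / tol * 100 = 3.3049357 / 22.3 * 100
%GRR = 14.8203

14.8203


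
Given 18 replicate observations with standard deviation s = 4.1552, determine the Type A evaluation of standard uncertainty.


u_A = s / sqrt(n)
u_A = 4.1552 / sqrt(18)
u_A = 4.1552 / 4.2426407
u_A = 0.9794

0.9794


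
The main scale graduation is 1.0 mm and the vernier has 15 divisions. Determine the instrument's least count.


LC = MSD / n_div
= 1.0 / 15
= 0.0667

0.0667


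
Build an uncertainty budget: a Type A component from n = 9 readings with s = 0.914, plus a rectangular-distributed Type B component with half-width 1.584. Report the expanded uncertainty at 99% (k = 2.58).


u_A = s / sqrt(n) = 0.914 / sqrt(9) = 0.30466667
u_B = half_width / sqrt(3) = 1.584 / sqrt(3) = 0.91452283
uc = sqrt(u_A^2 + u_B^2) = sqrt(0.30466667^2 + 0.91452283^2) = 0.96393661
U = k * uc = 2.58 * 0.96393661
U = 2.4870

2.4870


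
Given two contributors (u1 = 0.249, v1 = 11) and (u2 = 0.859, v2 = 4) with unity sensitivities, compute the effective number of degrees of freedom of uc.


uc = sqrt(u1^2 + u2^2) = sqrt(0.249^2 + 0.859^2) = 0.89436122
v_eff = uc^4 / (u1^4/v1 + u2^4/v2)
= 0.89436122^4 / (0.249^4/11 + 0.859^4/4)
= 0.6398112 / 0.13646656
v_eff = 4.6884

4.6884


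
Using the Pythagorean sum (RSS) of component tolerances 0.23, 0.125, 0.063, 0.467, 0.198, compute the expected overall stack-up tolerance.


RSS = sqrt(0.23^2 + 0.125^2 + 0.063^2 + 0.467^2 + 0.198^2)
= sqrt(0.329787)
= 0.5743

0.5743


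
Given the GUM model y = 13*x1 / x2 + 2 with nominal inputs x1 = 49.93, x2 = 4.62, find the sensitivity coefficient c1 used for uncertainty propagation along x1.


y = 13*x1 / x2 + 2
dy/dx1 = 13/x2
Evaluate at x2 = 4.62: c1 = 13 / 4.62
c1 = 2.8139

2.8139


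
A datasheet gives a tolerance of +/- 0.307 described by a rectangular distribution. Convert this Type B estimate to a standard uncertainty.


u_B = half_width / sqrt(3)
u_B = 0.307 / 1.7320508
u_B = 0.1772

0.1772


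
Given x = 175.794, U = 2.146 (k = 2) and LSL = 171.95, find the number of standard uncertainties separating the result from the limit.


u = U / k = 2.146 / 2 = 1.073
margin = |LSL - x| = |171.95 - 175.794| = 3.844
z = margin / u = 3.844 / 1.073
z = 3.5825

3.5825


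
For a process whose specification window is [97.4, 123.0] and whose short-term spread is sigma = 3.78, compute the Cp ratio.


Cp = (USL - LSL) / (6 * sigma)
= (123.0 - 97.4) / (6 * 3.78)
= 25.6000 / 22.6800
= 1.1287

1.1287


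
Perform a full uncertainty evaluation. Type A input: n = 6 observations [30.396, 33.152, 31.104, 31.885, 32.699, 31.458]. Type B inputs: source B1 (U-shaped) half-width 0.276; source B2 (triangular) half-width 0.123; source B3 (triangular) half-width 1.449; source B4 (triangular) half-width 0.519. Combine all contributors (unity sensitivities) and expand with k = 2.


mean = (30.396 + 33.152 + 31.104 + 31.885 + 32.699 + 31.458) / 6 = 31.78233333
s = sqrt(sum((x - mean)^2)/(n-1)) = 1.021181
u_A = s / sqrt(n) = 1.021181 / sqrt(6) = 0.4168954
u_B1 = 0.276 / sqrt(2) = 0.19516147
u_B2 = 0.123 / sqrt(6) = 0.05021454
u_B3 = 1.449 / sqrt(6) = 0.59155177
u_B4 = 0.519 / sqrt(6) = 0.21188086
uc = sqrt(0.4168954^2 + 0.19516147^2 + 0.05021454^2 + 0.59155177^2 + 0.21188086^2) = 0.78053717
U = k * uc = 2 * 0.78053717
U = 1.5611

1.5611


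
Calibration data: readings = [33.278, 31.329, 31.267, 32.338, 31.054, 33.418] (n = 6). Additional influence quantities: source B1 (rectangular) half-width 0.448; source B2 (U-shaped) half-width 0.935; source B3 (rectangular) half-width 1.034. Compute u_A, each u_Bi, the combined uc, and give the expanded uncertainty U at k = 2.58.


mean = (33.278 + 31.329 + 31.267 + 32.338 + 31.054 + 33.418) / 6 = 32.114
s = sqrt(sum((x - mean)^2)/(n-1)) = 1.0547722
u_A = s / sqrt(n) = 1.0547722 / sqrt(6) = 0.43060895
u_B1 = 0.448 / sqrt(3) = 0.25865292
u_B2 = 0.935 / sqrt(2) = 0.66114484
u_B3 = 1.034 / sqrt(3) = 0.59698018
uc = sqrt(0.43060895^2 + 0.25865292^2 + 0.66114484^2 + 0.59698018^2) = 1.022655
U = k * uc = 2.58 * 1.022655
U = 2.6384

2.6384


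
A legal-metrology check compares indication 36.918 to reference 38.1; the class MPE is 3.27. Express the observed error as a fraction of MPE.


e = indication - reference = 36.918 - 38.1 = -1.1820
|e| = 1.1820
ratio = |e| / MPE = 1.1820 / 3.27
ratio = 0.3615

0.3615


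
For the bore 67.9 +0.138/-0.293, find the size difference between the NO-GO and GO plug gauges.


GO = nominal - lower_tol (smallest hole = maximum material condition)
GO = 67.9 - 0.293 = 67.607
NO-GO = nominal + upper_tol (largest hole = least material condition)
NO-GO = 67.9 + 0.138 = 68.038
spread = NO-GO - GO = 68.038 - 67.607 = 0.4310

0.4310


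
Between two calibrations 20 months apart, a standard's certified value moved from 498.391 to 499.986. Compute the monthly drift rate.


rate = (v2 - v1) / months
= (499.986 - 498.391) / 20
= 1.5950 / 20
= 0.0797

0.0797


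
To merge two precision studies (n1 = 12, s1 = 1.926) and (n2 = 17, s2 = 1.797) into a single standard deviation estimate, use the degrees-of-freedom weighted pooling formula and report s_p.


s_p = sqrt(((n1-1)*s1^2 + (n2-1)*s2^2) / (n1+n2-2))
numerator = (12-1)*1.926^2 + (17-1)*1.797^2 = 40.804236 + 51.667344 = 92.47158
denominator = 12 + 17 - 2 = 27
s_p^2 = 92.47158 / 27 = 3.4248733
s_p = sqrt(3.4248733) = 1.8506

1.8506


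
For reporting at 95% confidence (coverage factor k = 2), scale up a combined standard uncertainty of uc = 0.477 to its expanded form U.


U = k * uc
U = 2 * 0.477
U = 0.9540

0.9540


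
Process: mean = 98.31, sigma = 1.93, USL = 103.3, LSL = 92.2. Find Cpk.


Cpu = (USL - mean) / (3*sigma) = (103.3 - 98.31) / (3*1.93) = 0.8618
Cpl = (mean - LSL) / (3*sigma) = (98.31 - 92.2) / (3*1.93) = 1.0553
Cpk = min(Cpu, Cpl) = 0.8618

0.8618


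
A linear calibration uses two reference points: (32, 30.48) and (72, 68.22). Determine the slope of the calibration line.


slope = (y2 - y1) / (x2 - x1)
= (68.22 - 30.48) / (72 - 32)
= 37.7400 / 40
= 0.9435

0.9435


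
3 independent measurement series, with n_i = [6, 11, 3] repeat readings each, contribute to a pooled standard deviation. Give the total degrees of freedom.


nu = sum_i (n_i - 1)
nu = ((6 - 1) + (11 - 1) + (3 - 1))
nu = 5 + 10 + 2
nu = 17

17


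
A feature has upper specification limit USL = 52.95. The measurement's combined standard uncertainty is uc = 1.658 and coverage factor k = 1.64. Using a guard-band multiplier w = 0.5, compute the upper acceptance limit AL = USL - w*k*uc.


U = k * uc = 1.64 * 1.658 = 2.71912
guard band g = w * U = 0.5 * 2.71912 = 1.35956
AL = USL - g = 52.95 - 1.35956
AL = 51.5904

51.5904


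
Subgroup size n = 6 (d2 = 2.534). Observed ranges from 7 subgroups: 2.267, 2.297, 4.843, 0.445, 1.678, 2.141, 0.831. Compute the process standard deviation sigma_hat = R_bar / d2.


R_bar = (2.267 + 2.297 + 4.843 + 0.445 + 1.678 + 2.141 + 0.831) / 7
R_bar = 14.502 / 7 = 2.0717143
sigma_hat = R_bar / d2 = 2.0717143 / 2.534 = 0.8176

0.8176


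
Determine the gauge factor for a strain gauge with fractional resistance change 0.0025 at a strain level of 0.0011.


GF = (dR/R) / epsilon
= 0.0025 / 0.0011
= 2.2727

2.2727


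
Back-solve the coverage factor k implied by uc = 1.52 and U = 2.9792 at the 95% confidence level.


k = U / uc
k = 2.9792 / 1.52
k = 1.96

1.96


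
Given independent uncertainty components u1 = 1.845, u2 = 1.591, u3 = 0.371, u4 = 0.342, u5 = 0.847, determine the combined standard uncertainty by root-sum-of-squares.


uc = sqrt(1.845^2 + 1.591^2 + 0.371^2 + 0.342^2 + 0.847^2)
uc = sqrt(6.90732)
uc = 2.6282

2.6282


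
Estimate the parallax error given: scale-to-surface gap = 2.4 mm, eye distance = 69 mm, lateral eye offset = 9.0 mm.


error = h * offset / d
= 2.4 * 9.0 / 69
= 0.3130

0.3130


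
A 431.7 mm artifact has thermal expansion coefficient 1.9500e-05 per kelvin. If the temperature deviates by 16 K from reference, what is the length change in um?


dL = L * alpha * dT
= 431.7 * 1.9500e-05 * 16
= 0.1346904 mm
dL_um = 0.1346904 * 1000 = 134.6904 um

134.6904


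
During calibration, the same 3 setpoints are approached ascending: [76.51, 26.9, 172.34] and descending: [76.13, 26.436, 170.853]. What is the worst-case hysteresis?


|76.51 - 76.13| = 0.3800
|26.9 - 26.436| = 0.4640
|172.34 - 170.853| = 1.4870
hysteresis = max(diffs) = 1.4870

1.4870


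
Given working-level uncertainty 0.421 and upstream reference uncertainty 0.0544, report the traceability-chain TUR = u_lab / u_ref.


TUR = u_lab / u_ref
= 0.421 / 0.0544
= 7.7390

7.7390


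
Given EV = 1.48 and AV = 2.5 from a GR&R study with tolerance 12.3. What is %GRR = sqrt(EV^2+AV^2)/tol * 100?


GRR = sqrt(EV^2 + AV^2) = sqrt(1.48^2 + 2.5^2) = 2.9052367
%GRR = GRR / tol * 100 = 2.9052367 / 12.3 * 100
%GRR = 23.6198

23.6198


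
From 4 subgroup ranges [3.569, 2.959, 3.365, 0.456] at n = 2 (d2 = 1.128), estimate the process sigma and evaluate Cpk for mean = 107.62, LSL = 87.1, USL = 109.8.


R_bar = (3.569 + 2.959 + 3.365 + 0.456) / 4 = 2.58725
sigma = R_bar / d2 = 2.58725 / 1.128 = 2.2936613
Cp = (USL - LSL)/(6*sigma) = (109.8 - 87.1)/(6*2.2936613) = 1.6495
Cpu = (109.8 - 107.62)/(3*2.2936613) = 0.3168
Cpl = (107.62 - 87.1)/(3*2.2936613) = 2.9821
Cpk = min(Cpu, Cpl) = 0.3168

0.3168


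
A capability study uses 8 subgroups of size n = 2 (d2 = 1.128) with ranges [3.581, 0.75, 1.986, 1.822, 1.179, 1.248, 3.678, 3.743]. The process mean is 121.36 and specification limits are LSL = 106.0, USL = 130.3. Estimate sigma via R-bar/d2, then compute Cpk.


R_bar = (3.581 + 0.75 + 1.986 + 1.822 + 1.179 + 1.248 + 3.678 + 3.743) / 8 = 2.248375
sigma = R_bar / d2 = 2.248375 / 1.128 = 1.9932402
Cp = (USL - LSL)/(6*sigma) = (130.3 - 106.0)/(6*1.9932402) = 2.0319
Cpu = (130.3 - 121.36)/(3*1.9932402) = 1.4951
Cpl = (121.36 - 106.0)/(3*1.9932402) = 2.5687
Cpk = min(Cpu, Cpl) = 1.4951

1.4951


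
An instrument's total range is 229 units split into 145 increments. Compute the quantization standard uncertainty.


resolution = range / divisions
resolution = 229 / 145 = 1.5793103
u_res = resolution / (2*sqrt(3))
u_res = 1.5793103 / 3.4641016
u_res = 0.4559

0.4559


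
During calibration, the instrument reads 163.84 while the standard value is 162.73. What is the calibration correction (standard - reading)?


Correction = standard - reading
= 162.73 - 163.84
= -1.1100

-1.1100


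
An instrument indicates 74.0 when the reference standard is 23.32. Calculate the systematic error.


Systematic error = measured - true
= 74.0 - 23.32
= 50.6800

50.6800


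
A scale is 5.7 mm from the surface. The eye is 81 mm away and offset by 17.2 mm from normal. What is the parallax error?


error = h * offset / d
= 5.7 * 17.2 / 81
= 1.2104

1.2104


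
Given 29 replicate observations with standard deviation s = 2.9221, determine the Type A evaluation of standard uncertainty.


u_A = s / sqrt(n)
u_A = 2.9221 / sqrt(29)
u_A = 2.9221 / 5.3851648
u_A = 0.5426

0.5426


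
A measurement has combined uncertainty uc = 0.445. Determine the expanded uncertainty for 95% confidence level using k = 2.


U = k * uc
U = 2 * 0.445
U = 0.8900

0.8900


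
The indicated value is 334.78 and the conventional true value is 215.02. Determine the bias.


Systematic error = measured - true
= 334.78 - 215.02
= 119.7600

119.7600


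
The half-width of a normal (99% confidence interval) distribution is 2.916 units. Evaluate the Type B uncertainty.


u_B = half_width / 2.576
u_B = 2.916 / 2.576
u_B = 1.1320

1.1320


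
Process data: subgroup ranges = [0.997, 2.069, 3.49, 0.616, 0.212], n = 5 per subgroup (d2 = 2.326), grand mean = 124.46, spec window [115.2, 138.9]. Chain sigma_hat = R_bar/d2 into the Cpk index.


R_bar = (0.997 + 2.069 + 3.49 + 0.616 + 0.212) / 5 = 1.4768
sigma = R_bar / d2 = 1.4768 / 2.326 = 0.63490972
Cp = (USL - LSL)/(6*sigma) = (138.9 - 115.2)/(6*0.63490972) = 6.2214
Cpu = (138.9 - 124.46)/(3*0.63490972) = 7.5811
Cpl = (124.46 - 115.2)/(3*0.63490972) = 4.8616
Cpk = min(Cpu, Cpl) = 4.8616

4.8616


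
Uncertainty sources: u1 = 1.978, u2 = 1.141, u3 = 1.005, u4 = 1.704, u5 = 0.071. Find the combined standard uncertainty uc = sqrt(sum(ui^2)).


uc = sqrt(1.978^2 + 1.141^2 + 1.005^2 + 1.704^2 + 0.071^2)
uc = sqrt(9.133047)
uc = 3.0221

3.0221


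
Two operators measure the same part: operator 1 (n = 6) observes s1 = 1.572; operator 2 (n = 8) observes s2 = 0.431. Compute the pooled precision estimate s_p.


s_p = sqrt(((n1-1)*s1^2 + (n2-1)*s2^2) / (n1+n2-2))
numerator = (6-1)*1.572^2 + (8-1)*0.431^2 = 12.35592 + 1.300327 = 13.656247
denominator = 6 + 8 - 2 = 12
s_p^2 = 13.656247 / 12 = 1.1380206
s_p = sqrt(1.1380206) = 1.0668

1.0668


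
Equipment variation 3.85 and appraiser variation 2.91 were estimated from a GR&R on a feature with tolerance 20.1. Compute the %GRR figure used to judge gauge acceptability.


GRR = sqrt(EV^2 + AV^2) = sqrt(3.85^2 + 2.91^2) = 4.8260336
%GRR = GRR / tol * 100 = 4.8260336 / 20.1 * 100
%GRR = 24.0101

24.0101


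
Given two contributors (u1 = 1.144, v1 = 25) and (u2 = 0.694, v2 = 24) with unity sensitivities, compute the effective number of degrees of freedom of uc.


uc = sqrt(u1^2 + u2^2) = sqrt(1.144^2 + 0.694^2) = 1.3380478
v_eff = uc^4 / (u1^4/v1 + u2^4/v2)
= 1.3380478^4 / (1.144^4/25 + 0.694^4/24)
= 3.2054316 / 0.078177148
v_eff = 41.0022

41.0022


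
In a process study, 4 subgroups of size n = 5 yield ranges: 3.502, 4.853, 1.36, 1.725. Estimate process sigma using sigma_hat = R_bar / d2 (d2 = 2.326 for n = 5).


R_bar = (3.502 + 4.853 + 1.36 + 1.725) / 4
R_bar = 11.44 / 4 = 2.86
sigma_hat = R_bar / d2 = 2.86 / 2.326 = 1.2296

1.2296
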